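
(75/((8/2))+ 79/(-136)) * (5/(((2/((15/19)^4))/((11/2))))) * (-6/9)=-2293396875/35447312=-64.70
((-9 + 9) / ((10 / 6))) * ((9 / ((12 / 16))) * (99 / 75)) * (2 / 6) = 0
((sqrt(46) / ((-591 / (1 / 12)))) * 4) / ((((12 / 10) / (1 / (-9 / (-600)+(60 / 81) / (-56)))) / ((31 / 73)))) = -108500 * sqrt(46) / 963527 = -0.76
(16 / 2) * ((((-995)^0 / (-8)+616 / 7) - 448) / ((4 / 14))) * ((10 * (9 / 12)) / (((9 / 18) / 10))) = -1512525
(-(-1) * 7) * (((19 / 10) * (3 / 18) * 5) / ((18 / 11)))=1463 / 216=6.77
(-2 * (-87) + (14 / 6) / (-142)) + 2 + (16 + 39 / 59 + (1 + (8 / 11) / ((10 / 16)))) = 269297041 / 1382370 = 194.81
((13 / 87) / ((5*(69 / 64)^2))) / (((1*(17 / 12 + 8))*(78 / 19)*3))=155648 / 702080865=0.00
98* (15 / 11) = 1470 / 11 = 133.64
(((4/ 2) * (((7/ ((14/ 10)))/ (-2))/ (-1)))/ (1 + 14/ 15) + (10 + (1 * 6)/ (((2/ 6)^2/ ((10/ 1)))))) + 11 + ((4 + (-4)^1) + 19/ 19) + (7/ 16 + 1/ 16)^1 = 32775/ 58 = 565.09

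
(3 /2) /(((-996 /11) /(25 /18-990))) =195745 /11952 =16.38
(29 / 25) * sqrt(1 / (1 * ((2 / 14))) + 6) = 29 * sqrt(13) / 25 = 4.18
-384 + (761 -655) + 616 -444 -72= -178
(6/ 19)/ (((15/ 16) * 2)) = 16/ 95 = 0.17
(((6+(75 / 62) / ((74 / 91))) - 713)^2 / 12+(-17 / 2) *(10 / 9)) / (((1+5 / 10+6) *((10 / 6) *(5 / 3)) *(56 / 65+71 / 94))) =19200817439181313 / 15596281573200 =1231.12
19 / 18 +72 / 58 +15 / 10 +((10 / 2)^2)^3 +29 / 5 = 20403149 / 1305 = 15634.60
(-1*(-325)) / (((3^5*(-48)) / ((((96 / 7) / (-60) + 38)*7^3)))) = -2105285 / 5832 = -360.99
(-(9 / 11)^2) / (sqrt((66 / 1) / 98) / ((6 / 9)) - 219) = 378 * sqrt(33) / 126378571+386316 / 126378571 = 0.00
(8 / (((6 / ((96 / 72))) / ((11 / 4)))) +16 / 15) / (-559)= -268 / 25155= -0.01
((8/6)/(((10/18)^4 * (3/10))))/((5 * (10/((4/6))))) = 1944/3125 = 0.62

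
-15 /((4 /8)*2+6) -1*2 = -29 /7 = -4.14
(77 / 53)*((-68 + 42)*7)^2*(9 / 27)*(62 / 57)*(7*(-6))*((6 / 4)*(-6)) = 6641626992 / 1007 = 6595458.78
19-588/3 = -177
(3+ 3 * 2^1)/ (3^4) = 1/ 9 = 0.11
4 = 4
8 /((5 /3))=24 /5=4.80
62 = 62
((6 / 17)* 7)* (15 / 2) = 315 / 17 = 18.53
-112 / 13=-8.62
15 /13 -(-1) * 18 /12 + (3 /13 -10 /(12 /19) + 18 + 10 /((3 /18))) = 2537 /39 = 65.05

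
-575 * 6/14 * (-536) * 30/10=2773800/7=396257.14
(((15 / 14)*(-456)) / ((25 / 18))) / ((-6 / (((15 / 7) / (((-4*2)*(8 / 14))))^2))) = 23085 / 1792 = 12.88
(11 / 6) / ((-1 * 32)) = -11 / 192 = -0.06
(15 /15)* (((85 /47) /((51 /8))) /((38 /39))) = 260 /893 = 0.29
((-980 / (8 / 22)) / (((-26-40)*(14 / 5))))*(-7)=-102.08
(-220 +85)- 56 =-191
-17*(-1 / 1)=17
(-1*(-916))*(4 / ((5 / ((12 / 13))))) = 43968 / 65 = 676.43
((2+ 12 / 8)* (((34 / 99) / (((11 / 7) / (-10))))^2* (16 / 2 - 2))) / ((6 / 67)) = 1328301800 / 1185921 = 1120.06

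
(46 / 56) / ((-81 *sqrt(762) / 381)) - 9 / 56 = -9 / 56 - 23 *sqrt(762) / 4536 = -0.30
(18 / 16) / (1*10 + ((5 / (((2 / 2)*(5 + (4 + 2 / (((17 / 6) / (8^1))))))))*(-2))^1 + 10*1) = 2241 / 38480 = 0.06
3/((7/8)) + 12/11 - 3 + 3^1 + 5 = 733/77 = 9.52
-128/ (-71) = 128/ 71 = 1.80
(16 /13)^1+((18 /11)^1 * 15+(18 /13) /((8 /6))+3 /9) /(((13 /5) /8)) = 451604 /5577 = 80.98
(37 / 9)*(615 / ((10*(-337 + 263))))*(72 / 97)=-246 / 97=-2.54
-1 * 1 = -1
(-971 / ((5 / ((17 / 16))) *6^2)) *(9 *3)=-49521 / 320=-154.75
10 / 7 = 1.43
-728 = -728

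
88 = 88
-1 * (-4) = 4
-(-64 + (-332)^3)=36594432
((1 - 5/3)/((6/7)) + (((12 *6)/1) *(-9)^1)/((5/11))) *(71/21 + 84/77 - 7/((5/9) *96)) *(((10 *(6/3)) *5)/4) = -10297456223/66528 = -154783.79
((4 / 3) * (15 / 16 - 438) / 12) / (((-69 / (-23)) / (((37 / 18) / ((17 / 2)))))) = -9583 / 2448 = -3.91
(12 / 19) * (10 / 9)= 40 / 57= 0.70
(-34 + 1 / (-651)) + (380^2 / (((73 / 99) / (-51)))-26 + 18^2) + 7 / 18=-2847693906719 / 285138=-9987072.60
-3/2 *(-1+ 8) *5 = -105/2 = -52.50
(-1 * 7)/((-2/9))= 63/2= 31.50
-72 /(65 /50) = -720 /13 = -55.38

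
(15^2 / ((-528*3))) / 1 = -25 / 176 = -0.14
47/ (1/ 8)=376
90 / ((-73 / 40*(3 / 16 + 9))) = -19200 / 3577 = -5.37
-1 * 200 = -200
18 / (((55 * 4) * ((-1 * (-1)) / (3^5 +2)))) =441 / 22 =20.05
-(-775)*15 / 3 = 3875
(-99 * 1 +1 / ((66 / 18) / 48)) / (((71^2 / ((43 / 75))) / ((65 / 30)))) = -11739 / 554510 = -0.02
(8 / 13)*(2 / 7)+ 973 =88559 / 91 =973.18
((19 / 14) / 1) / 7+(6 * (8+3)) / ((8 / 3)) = 4889 / 196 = 24.94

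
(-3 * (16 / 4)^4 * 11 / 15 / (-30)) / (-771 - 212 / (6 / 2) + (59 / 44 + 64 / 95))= -1177088 / 52646185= -0.02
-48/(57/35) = -560/19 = -29.47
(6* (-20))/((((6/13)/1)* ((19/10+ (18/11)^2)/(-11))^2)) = -46060586000/30680521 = -1501.30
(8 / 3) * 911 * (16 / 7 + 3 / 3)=167624 / 21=7982.10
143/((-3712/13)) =-1859/3712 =-0.50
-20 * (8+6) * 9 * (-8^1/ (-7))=-2880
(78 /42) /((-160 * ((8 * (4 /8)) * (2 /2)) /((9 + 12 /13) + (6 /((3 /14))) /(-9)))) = -797 /40320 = -0.02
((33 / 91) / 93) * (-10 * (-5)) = 550 / 2821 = 0.19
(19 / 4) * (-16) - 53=-129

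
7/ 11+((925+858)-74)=1709.64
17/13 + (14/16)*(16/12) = 193/78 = 2.47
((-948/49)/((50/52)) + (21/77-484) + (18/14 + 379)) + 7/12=-19885711/161700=-122.98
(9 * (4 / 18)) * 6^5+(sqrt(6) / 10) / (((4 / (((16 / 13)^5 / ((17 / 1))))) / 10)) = 262144 * sqrt(6) / 6311981+15552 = 15552.10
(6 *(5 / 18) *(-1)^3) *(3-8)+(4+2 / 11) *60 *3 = 25115 / 33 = 761.06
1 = 1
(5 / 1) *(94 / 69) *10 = 68.12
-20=-20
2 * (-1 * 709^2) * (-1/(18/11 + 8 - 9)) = 11058982/7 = 1579854.57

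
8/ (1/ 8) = 64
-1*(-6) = 6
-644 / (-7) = 92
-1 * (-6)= 6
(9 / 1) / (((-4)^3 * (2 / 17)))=-153 / 128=-1.20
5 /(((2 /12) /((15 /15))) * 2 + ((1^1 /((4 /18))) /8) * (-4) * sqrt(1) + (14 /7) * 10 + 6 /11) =660 /2459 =0.27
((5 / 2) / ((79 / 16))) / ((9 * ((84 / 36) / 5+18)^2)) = 1000 / 6061591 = 0.00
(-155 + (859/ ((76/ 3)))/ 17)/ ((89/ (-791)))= 156367253/ 114988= 1359.86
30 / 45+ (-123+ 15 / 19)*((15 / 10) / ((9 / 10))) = -11572 / 57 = -203.02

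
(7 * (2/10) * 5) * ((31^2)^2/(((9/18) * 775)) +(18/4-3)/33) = 9175803/550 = 16683.28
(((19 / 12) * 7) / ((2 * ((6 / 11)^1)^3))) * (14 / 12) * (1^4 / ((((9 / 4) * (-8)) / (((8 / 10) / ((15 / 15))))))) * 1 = -1239161 / 699840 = -1.77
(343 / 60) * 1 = 343 / 60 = 5.72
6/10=3/5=0.60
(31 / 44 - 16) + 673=28939 / 44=657.70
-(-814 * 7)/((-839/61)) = -347578/839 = -414.28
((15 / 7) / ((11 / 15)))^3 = 11390625 / 456533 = 24.95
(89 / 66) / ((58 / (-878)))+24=6865 / 1914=3.59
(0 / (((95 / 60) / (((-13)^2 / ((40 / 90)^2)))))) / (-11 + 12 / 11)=0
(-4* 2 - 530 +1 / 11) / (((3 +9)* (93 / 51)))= -100589 / 4092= -24.58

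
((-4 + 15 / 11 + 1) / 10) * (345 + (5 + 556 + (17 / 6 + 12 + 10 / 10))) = -16593 / 110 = -150.85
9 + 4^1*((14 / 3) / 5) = 191 / 15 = 12.73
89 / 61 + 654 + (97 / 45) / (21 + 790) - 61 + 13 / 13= 1325613802 / 2226195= 595.46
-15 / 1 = -15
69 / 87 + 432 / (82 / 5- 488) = -467 / 3799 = -0.12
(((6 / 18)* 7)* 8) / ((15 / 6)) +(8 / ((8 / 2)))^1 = 9.47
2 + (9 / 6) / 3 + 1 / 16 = 41 / 16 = 2.56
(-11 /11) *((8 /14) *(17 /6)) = -34 /21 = -1.62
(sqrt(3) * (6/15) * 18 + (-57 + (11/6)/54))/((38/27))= -18457/456 + 486 * sqrt(3)/95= -31.62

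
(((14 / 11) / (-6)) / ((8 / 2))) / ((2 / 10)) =-35 / 132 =-0.27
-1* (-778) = 778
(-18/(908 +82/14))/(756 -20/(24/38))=-378/13900681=-0.00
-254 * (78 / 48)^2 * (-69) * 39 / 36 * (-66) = -211775421 / 64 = -3308990.95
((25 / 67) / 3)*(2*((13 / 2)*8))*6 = 5200 / 67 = 77.61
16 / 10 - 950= -4742 / 5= -948.40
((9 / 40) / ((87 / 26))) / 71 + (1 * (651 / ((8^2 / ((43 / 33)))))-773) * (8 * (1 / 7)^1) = -5506387989 / 6341720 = -868.28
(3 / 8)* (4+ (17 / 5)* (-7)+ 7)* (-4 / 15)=32 / 25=1.28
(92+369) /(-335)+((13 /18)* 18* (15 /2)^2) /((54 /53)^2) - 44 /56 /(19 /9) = 40574420807 /57743280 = 702.67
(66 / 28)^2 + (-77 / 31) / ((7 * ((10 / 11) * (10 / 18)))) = 737253 / 151900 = 4.85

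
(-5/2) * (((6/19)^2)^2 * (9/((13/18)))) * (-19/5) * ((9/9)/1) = 1.18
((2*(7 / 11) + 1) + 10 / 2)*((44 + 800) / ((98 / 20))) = 675200 / 539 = 1252.69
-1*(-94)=94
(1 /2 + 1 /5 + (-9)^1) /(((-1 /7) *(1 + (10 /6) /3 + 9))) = 5229 /950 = 5.50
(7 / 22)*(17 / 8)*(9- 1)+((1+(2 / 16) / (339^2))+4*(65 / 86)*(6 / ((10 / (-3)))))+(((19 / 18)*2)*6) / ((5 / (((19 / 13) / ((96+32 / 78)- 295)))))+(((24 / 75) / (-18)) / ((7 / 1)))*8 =36474802602197 / 39293320974600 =0.93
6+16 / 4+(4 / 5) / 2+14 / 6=191 / 15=12.73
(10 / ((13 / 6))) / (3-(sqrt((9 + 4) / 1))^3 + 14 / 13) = -0.11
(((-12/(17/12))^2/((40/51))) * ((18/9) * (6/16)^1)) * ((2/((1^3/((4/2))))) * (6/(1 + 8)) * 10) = 31104/17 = 1829.65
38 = 38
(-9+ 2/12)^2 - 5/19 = 53191/684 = 77.76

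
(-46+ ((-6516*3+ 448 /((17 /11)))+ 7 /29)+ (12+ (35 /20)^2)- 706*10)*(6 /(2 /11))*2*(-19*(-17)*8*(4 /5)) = -3594905676.17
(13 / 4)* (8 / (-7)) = -26 / 7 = -3.71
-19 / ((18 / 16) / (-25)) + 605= 1027.22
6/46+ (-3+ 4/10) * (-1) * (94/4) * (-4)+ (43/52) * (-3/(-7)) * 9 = -10091609/41860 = -241.08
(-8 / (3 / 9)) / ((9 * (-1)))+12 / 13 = 140 / 39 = 3.59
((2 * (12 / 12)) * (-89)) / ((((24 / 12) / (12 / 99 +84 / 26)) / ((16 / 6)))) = -795.54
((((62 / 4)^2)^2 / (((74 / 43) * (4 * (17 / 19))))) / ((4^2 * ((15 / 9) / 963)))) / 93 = 23438694861 / 6440960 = 3639.01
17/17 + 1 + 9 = 11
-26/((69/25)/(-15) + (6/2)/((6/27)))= -6500/3329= -1.95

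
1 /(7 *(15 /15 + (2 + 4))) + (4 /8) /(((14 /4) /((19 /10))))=143 /490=0.29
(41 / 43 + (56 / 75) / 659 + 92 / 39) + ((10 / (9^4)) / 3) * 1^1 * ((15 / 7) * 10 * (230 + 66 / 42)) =17275085053927 / 2960760982725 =5.83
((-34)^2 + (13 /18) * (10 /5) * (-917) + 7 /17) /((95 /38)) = -51452 /765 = -67.26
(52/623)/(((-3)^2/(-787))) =-7.30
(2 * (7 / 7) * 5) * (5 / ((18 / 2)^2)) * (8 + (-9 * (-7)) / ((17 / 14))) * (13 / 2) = 330850 / 1377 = 240.27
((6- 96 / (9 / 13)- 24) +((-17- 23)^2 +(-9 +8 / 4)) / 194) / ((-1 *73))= 86401 / 42486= 2.03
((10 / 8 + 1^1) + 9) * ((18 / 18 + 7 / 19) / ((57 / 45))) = 8775 / 722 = 12.15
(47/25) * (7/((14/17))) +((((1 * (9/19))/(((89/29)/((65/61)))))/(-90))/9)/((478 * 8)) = 2836485798559/177502240800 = 15.98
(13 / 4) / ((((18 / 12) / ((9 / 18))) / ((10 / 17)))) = 65 / 102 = 0.64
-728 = -728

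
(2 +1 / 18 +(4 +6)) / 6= 217 / 108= 2.01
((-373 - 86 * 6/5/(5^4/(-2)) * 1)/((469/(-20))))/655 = 4658372/191996875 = 0.02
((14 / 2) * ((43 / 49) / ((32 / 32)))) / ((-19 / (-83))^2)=296227 / 2527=117.22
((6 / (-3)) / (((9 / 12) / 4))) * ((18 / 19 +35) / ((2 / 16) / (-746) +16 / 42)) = -913056256 / 906737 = -1006.97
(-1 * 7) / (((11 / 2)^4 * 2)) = -56 / 14641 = -0.00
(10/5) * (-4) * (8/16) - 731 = -735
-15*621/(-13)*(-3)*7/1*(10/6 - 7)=1043280/13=80252.31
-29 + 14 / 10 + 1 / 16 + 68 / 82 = -87603 / 3280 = -26.71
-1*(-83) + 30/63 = 1753/21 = 83.48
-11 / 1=-11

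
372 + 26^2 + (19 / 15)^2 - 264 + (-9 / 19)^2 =63828946 / 81225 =785.83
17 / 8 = 2.12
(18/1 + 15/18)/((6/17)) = 1921/36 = 53.36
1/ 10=0.10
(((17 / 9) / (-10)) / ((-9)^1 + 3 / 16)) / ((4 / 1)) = 34 / 6345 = 0.01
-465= -465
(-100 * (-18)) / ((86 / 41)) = 36900 / 43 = 858.14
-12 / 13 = -0.92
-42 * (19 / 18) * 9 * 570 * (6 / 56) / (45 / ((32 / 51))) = -5776 / 17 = -339.76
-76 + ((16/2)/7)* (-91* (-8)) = 756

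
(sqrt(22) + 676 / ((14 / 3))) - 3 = sqrt(22) + 993 / 7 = 146.55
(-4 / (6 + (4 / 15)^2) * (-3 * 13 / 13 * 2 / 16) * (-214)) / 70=-14445 / 19124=-0.76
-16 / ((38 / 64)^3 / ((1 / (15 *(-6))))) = 262144 / 308655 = 0.85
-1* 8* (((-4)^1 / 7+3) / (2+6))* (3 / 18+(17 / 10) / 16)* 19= -42313 / 3360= -12.59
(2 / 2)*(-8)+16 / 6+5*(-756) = -11356 / 3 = -3785.33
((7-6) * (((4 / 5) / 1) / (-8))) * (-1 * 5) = 1 / 2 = 0.50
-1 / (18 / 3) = -1 / 6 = -0.17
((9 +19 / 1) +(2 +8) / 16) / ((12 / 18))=687 / 16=42.94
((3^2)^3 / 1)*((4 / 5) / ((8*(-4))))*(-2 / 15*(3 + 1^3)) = 243 / 25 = 9.72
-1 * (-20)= 20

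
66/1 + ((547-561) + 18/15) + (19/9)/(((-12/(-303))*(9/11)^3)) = 19751849/131220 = 150.52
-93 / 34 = -2.74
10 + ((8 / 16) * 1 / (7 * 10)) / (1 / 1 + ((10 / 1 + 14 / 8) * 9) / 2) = 150852 / 15085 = 10.00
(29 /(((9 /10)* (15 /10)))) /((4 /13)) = 1885 /27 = 69.81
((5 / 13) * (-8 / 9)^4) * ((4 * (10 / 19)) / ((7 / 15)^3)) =4.97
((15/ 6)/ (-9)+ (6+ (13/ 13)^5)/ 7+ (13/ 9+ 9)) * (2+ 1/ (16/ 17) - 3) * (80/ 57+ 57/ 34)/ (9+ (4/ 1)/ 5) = 1999615/ 9116352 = 0.22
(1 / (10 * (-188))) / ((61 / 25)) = -5 / 22936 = -0.00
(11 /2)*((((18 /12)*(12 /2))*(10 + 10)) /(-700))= -99 /70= -1.41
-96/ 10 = -48/ 5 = -9.60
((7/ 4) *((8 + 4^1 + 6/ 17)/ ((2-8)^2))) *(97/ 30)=4753/ 2448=1.94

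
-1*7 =-7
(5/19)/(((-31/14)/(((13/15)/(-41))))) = 182/72447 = 0.00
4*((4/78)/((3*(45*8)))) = 1/5265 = 0.00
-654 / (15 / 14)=-3052 / 5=-610.40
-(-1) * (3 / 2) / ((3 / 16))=8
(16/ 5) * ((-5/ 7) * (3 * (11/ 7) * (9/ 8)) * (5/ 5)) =-594/ 49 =-12.12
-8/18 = -4/9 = -0.44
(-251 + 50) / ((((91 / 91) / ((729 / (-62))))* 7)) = 146529 / 434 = 337.62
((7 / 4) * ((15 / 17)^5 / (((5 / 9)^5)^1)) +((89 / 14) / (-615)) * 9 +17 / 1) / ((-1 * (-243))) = 281926213237 / 1980444940740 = 0.14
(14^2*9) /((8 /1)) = 441 /2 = 220.50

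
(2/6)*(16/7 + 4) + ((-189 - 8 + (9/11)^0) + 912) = 15080/21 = 718.10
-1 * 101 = -101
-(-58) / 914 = 29 / 457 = 0.06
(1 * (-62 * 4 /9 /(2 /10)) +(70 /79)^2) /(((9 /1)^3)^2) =-7694740 /29850509529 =-0.00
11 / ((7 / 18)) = 198 / 7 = 28.29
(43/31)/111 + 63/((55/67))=14526826/189255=76.76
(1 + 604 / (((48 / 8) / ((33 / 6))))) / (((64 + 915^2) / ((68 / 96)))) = 3536 / 7535601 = 0.00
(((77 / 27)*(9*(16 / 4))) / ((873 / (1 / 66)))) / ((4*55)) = 7 / 864270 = 0.00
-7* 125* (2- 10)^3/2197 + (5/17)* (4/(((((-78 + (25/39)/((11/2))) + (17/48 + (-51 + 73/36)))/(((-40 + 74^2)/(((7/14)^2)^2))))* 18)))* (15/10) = 13280982248960/97291119731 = 136.51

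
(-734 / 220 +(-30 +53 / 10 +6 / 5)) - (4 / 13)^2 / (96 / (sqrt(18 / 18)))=-1496719 / 55770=-26.84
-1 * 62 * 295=-18290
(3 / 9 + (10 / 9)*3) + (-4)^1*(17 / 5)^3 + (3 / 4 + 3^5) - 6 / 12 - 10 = 119551 / 1500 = 79.70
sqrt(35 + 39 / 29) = sqrt(30566) / 29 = 6.03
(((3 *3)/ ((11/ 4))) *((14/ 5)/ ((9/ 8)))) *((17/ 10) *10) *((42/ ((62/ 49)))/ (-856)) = -979608/ 182435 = -5.37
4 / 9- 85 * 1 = -761 / 9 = -84.56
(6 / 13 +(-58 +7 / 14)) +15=-1093 / 26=-42.04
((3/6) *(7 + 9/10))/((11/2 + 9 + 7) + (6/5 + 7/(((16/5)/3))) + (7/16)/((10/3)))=632/4703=0.13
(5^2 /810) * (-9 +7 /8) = -325 /1296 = -0.25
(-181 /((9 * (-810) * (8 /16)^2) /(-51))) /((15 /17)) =-104618 /18225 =-5.74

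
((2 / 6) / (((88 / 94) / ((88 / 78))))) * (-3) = -47 / 39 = -1.21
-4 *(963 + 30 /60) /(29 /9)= -34686 /29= -1196.07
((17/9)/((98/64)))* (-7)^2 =544/9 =60.44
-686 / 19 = -36.11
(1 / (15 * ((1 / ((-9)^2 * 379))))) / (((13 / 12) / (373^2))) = 17084484684 / 65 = 262838225.91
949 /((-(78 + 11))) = -949 /89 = -10.66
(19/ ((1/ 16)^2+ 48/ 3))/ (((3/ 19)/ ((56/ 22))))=2587648/ 135201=19.14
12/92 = 3/23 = 0.13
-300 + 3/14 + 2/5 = -20957/70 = -299.39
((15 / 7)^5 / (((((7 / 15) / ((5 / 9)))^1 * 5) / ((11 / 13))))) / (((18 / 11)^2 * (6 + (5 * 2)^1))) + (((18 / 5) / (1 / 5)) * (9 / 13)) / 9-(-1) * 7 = 64732023 / 7529536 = 8.60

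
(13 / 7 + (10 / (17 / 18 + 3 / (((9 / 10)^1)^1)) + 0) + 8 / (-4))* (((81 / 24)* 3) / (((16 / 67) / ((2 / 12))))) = 305721 / 19712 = 15.51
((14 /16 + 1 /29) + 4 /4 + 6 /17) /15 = 8923 /59160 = 0.15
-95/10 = -19/2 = -9.50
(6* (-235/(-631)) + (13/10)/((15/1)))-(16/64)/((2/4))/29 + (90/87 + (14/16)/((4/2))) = 82915471/21958800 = 3.78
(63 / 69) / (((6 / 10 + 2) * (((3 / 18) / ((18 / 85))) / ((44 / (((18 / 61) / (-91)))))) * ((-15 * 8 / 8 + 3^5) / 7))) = -1380918 / 7429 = -185.88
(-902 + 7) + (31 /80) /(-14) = -1002431 /1120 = -895.03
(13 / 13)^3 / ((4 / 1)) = 1 / 4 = 0.25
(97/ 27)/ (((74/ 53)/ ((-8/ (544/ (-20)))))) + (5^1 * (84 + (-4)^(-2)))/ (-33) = -35808185/ 2989008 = -11.98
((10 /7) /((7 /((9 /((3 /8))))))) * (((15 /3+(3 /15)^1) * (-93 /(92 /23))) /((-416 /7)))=279 /28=9.96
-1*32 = -32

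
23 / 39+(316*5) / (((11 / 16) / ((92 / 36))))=7559479 / 1287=5873.72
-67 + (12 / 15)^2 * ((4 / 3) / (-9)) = -45289 / 675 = -67.09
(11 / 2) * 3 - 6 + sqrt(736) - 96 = -171 / 2 + 4 * sqrt(46) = -58.37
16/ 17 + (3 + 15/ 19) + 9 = 4435/ 323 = 13.73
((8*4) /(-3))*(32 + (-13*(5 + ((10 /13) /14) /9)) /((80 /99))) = 3624 /7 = 517.71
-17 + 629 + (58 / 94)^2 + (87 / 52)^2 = 3674553217 / 5973136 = 615.18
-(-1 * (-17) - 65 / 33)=-496 / 33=-15.03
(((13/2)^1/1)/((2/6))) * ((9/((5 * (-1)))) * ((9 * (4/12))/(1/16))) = -8424/5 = -1684.80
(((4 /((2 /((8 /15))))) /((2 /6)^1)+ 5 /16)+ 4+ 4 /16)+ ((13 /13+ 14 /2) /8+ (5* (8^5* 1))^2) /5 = 429496730237 /80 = 5368709127.96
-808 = -808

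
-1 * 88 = -88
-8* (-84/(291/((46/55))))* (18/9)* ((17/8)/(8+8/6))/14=0.06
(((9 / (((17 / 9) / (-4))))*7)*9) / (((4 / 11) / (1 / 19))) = -56133 / 323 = -173.79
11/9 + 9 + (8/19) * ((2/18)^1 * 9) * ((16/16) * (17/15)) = 9148/855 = 10.70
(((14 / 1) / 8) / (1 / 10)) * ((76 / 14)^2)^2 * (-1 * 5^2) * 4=-1519778.43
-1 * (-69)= 69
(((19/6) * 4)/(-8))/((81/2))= -19/486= -0.04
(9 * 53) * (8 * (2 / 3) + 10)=7314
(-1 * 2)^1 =-2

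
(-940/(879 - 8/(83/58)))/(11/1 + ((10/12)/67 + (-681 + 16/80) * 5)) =31364040/98879074633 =0.00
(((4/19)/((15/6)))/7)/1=8/665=0.01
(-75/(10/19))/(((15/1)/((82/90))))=-779/90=-8.66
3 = 3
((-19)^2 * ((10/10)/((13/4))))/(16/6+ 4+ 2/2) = 4332/299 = 14.49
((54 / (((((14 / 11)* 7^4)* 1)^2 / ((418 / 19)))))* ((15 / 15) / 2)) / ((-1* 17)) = -0.00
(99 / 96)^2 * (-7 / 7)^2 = 1.06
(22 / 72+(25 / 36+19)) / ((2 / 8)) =80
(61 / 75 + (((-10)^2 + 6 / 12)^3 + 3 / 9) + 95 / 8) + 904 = 1015992.15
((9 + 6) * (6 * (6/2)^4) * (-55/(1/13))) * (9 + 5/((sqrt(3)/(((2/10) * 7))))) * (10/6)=-78185250 - 20270250 * sqrt(3)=-113294352.88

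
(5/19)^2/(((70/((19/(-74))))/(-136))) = 170/4921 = 0.03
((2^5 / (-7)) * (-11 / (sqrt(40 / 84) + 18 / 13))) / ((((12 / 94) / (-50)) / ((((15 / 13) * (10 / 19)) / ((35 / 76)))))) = -446688000 / 17899 + 107536000 * sqrt(210) / 125293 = -12518.43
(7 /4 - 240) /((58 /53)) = -50509 /232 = -217.71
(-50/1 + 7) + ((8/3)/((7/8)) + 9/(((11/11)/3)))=-272/21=-12.95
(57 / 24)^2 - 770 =-48919 / 64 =-764.36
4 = 4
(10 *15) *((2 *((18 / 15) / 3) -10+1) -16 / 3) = -2030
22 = 22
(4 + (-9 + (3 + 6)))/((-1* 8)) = -1/2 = -0.50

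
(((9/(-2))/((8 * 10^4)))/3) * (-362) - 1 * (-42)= 3360543/80000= 42.01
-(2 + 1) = -3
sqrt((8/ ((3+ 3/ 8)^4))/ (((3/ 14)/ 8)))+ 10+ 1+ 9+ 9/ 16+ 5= 512 * sqrt(42)/ 2187+ 409/ 16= 27.08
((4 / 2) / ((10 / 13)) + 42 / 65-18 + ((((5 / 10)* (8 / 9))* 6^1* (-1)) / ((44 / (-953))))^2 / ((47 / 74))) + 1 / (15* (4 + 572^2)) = 5701204002075437 / 1088520121260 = 5237.57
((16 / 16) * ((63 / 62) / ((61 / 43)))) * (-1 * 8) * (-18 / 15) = 65016 / 9455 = 6.88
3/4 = 0.75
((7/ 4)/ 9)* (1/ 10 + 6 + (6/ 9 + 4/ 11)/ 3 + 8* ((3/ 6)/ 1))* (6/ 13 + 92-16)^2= 17876782357/ 1505790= 11872.03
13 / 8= 1.62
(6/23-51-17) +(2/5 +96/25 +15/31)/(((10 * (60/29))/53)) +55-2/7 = -69164923/74865000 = -0.92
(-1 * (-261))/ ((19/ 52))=13572/ 19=714.32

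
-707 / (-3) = 707 / 3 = 235.67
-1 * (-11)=11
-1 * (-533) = 533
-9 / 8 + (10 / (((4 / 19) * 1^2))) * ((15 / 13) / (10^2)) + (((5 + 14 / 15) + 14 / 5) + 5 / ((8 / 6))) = 9287 / 780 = 11.91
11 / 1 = 11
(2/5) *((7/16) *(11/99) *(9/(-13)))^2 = 49/108160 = 0.00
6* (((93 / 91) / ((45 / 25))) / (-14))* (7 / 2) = -155 / 182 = -0.85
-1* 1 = -1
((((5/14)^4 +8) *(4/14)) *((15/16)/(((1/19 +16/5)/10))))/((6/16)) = 243796125/13848968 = 17.60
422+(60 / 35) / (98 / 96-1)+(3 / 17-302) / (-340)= 20439317 / 40460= 505.17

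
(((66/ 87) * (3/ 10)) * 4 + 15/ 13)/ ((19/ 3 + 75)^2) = 35019/ 112225360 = 0.00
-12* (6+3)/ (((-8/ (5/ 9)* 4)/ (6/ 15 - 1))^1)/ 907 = -9/ 7256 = -0.00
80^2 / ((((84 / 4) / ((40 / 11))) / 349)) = 386770.56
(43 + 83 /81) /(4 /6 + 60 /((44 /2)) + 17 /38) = 1490588 /130059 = 11.46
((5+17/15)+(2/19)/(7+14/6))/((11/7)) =24517/6270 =3.91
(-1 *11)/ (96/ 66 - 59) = 121/ 633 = 0.19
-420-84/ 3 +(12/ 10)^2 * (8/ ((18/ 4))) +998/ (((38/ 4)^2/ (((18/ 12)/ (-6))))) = -4045046/ 9025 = -448.20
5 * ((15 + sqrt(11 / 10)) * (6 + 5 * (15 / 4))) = 99 * sqrt(110) / 8 + 7425 / 4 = 1986.04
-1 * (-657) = 657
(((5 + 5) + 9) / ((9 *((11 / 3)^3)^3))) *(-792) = -2991816 / 214358881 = -0.01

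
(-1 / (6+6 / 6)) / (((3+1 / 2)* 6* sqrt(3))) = -sqrt(3) / 441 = -0.00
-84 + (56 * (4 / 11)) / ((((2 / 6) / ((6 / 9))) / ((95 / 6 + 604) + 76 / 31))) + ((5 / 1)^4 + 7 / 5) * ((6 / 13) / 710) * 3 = 596308711424 / 23605725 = 25261.19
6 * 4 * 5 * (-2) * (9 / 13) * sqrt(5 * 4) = -4320 * sqrt(5) / 13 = -743.06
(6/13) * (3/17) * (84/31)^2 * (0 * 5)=0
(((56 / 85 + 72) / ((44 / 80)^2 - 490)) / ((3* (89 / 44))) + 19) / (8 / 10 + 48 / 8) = 84355306595 / 30229222554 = 2.79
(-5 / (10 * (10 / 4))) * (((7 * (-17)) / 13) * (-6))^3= -363994344 / 10985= -33135.58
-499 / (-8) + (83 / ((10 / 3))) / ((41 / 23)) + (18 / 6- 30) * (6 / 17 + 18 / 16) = 253979 / 6970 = 36.44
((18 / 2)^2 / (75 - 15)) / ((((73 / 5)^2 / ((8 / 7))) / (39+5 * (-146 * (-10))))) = 1981530 / 37303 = 53.12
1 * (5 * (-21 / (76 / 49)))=-5145 / 76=-67.70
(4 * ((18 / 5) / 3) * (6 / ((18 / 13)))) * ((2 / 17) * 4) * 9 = 7488 / 85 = 88.09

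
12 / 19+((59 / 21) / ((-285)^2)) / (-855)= 921091441 / 1458394875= 0.63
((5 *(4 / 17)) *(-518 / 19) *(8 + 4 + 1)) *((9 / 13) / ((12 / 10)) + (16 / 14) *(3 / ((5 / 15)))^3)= -112285380 / 323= -347632.76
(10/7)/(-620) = -1/434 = -0.00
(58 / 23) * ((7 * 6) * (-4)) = -423.65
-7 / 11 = -0.64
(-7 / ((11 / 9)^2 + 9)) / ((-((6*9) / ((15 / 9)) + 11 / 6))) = 1701 / 87295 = 0.02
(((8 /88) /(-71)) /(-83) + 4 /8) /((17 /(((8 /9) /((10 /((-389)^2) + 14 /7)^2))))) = 1484365769782825 /227115964117147644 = 0.01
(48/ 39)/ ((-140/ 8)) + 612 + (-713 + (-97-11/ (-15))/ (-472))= -16246547/ 161070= -100.87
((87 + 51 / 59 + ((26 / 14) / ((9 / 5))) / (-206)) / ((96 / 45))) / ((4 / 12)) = 336370585 / 2722496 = 123.55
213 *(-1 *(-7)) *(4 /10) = 2982 /5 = 596.40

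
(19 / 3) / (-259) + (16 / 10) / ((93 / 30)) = 11843 / 24087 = 0.49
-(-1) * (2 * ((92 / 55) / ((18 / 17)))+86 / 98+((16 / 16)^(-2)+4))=9.04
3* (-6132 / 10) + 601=-1238.60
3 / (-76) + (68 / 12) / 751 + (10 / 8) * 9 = 480212 / 42807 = 11.22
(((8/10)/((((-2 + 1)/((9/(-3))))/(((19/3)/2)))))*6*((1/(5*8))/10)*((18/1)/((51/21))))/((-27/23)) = -3059/4250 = -0.72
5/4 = 1.25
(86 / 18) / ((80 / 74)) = 1591 / 360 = 4.42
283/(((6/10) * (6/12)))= 2830/3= 943.33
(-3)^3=-27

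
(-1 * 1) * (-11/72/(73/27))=33/584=0.06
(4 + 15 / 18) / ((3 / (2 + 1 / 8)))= 493 / 144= 3.42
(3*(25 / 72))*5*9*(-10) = -1875 / 4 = -468.75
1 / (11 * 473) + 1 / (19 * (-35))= -4538 / 3459995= -0.00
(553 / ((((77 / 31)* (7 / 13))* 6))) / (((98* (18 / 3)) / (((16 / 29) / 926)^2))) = 254696 / 6121914959853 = 0.00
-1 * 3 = -3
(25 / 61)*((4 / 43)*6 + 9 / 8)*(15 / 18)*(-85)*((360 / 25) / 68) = -217125 / 20984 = -10.35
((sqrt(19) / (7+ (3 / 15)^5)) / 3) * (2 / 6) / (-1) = -3125 * sqrt(19) / 196884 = -0.07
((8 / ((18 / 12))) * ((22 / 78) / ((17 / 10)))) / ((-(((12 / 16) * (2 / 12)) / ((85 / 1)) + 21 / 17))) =-70400 / 98397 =-0.72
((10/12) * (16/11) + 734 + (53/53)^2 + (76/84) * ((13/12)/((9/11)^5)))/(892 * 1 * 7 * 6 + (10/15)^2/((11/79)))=0.02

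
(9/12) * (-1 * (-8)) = 6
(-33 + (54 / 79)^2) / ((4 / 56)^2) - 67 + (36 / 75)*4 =-1005035407 / 156025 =-6441.50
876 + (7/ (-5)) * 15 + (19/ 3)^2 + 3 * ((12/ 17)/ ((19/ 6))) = 2604032/ 2907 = 895.78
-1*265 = -265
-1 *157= -157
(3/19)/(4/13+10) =39/2546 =0.02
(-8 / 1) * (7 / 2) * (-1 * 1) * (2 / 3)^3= 224 / 27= 8.30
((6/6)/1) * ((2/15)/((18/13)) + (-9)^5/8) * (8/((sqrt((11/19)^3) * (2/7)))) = -1060210963 * sqrt(209)/32670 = -469154.95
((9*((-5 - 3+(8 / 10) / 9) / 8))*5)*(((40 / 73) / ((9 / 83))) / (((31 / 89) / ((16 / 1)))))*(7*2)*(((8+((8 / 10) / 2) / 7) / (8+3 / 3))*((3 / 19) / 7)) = -7910354176 / 2708811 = -2920.23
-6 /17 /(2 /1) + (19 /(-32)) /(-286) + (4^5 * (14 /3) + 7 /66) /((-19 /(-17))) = 12638994265 /2956096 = 4275.57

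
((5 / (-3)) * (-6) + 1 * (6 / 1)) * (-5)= -80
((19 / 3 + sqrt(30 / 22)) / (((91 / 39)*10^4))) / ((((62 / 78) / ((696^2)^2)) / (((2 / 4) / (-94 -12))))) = -2716909625664 / 7188125 -428985730368*sqrt(165) / 79069375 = -447662.92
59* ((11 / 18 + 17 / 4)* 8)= 20650 / 9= 2294.44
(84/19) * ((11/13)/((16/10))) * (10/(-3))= -1925/247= -7.79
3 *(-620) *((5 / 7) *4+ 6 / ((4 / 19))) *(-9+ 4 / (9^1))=1496990 / 3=498996.67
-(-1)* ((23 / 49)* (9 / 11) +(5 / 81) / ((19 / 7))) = 337438 / 829521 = 0.41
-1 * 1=-1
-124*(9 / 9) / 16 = -31 / 4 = -7.75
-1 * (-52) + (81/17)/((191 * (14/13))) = 2364869/45458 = 52.02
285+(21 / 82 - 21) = 21669 / 82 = 264.26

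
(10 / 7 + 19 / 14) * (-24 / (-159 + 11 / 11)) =234 / 553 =0.42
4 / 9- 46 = -410 / 9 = -45.56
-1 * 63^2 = -3969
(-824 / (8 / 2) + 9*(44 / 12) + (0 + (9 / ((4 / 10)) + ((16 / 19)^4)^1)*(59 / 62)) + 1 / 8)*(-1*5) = 24398906135 / 32319608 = 754.93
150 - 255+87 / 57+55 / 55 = -1947 / 19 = -102.47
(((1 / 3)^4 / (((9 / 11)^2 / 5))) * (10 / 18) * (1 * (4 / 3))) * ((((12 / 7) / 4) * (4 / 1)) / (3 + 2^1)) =9680 / 413343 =0.02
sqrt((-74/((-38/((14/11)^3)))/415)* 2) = 28* sqrt(22464365)/954085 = 0.14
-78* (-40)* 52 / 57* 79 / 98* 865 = 1847778400 / 931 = 1984724.38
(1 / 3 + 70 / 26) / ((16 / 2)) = 59 / 156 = 0.38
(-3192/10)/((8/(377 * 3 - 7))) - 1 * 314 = -225808/5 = -45161.60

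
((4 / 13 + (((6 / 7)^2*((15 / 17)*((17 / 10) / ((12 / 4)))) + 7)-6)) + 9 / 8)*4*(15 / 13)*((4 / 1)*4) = 1712280 / 8281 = 206.77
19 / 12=1.58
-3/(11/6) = -18/11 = -1.64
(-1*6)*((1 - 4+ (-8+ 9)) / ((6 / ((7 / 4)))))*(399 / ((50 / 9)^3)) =2036097 / 250000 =8.14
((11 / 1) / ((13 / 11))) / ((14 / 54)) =3267 / 91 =35.90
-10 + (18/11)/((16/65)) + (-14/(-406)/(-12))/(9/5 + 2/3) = -316645/94424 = -3.35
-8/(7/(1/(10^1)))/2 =-2/35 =-0.06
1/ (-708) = -1/ 708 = -0.00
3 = 3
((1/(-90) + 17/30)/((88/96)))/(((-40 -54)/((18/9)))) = -20/1551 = -0.01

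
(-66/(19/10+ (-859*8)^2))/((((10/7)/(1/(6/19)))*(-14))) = 0.00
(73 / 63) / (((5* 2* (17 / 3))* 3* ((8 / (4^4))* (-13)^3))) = -1168 / 11764935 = -0.00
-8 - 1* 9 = -17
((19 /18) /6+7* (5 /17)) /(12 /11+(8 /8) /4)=45133 /27081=1.67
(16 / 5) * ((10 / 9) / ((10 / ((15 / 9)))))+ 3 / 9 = 0.93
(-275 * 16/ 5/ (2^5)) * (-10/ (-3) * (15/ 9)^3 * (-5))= 171875/ 81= 2121.91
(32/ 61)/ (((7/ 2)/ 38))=2432/ 427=5.70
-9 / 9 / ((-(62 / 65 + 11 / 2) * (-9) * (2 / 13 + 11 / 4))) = -6760 / 1140201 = -0.01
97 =97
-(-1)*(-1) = -1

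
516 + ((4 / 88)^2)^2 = 120876097 / 234256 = 516.00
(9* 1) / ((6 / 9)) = 27 / 2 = 13.50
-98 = -98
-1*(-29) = 29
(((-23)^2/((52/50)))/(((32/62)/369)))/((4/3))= 453842325/1664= 272741.78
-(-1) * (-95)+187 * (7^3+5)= 64981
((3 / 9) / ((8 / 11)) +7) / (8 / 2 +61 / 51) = 3043 / 2120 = 1.44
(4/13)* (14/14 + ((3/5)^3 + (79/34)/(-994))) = 5127117/13729625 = 0.37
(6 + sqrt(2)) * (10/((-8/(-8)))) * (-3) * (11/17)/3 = -660/17 - 110 * sqrt(2)/17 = -47.97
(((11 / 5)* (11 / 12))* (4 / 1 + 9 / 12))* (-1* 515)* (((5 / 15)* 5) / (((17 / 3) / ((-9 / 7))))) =3551955 / 1904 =1865.52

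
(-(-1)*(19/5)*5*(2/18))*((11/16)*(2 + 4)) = 8.71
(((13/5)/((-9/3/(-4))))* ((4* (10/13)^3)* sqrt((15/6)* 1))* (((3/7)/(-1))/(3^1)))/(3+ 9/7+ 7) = -1600* sqrt(10)/40053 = -0.13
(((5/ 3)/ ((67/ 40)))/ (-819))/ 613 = -200/ 100911447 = -0.00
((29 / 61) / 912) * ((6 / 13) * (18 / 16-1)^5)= 29 / 3949723648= 0.00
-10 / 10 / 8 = -1 / 8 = -0.12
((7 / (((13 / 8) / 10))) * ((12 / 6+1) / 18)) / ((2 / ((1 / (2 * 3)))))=70 / 117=0.60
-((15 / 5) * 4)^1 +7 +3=-2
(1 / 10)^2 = 1 / 100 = 0.01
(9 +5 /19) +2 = 214 /19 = 11.26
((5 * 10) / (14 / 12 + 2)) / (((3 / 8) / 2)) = 1600 / 19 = 84.21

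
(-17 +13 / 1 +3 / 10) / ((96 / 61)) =-2257 / 960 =-2.35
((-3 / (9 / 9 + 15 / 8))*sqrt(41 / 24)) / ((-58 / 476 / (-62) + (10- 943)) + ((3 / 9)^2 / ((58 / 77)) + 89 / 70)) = 38513160*sqrt(246) / 412597630177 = 0.00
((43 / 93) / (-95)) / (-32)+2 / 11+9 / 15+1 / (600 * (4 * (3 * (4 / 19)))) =146035001 / 186595200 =0.78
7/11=0.64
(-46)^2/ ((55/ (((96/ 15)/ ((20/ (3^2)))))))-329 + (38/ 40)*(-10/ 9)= -5426539/ 24750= -219.25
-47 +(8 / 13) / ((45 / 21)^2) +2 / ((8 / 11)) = -516157 / 11700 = -44.12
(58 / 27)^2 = 3364 / 729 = 4.61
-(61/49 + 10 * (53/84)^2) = -18437/3528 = -5.23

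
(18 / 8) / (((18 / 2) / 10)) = 2.50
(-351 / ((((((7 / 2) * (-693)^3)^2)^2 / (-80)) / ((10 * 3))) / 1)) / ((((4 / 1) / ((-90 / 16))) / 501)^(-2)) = 6815744 / 7393778348988289892748843182517300272359401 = 0.00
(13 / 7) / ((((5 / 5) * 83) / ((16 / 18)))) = 104 / 5229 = 0.02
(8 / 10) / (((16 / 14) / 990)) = 693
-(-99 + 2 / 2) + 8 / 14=690 / 7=98.57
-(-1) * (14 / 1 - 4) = 10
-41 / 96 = -0.43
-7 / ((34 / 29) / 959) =-194677 / 34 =-5725.79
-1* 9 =-9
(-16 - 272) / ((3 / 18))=-1728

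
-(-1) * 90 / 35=18 / 7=2.57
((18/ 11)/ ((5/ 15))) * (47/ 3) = 846/ 11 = 76.91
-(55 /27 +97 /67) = -6304 /1809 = -3.48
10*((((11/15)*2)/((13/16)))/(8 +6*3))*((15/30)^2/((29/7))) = 616/14703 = 0.04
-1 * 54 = -54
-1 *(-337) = 337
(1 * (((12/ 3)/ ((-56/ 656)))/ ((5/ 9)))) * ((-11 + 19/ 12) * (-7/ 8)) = -13899/ 20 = -694.95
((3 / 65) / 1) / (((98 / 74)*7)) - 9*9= -81.00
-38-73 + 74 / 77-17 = -9782 / 77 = -127.04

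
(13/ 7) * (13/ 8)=3.02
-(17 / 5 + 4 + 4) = -57 / 5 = -11.40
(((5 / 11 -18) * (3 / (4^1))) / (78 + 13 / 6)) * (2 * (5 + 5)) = -17370 / 5291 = -3.28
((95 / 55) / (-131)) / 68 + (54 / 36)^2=2.25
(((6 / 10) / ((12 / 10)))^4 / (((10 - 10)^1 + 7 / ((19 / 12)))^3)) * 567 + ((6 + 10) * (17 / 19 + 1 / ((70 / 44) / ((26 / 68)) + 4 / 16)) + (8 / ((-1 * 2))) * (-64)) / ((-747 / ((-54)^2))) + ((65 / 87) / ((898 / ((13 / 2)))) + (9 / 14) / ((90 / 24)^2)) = -2395363613418935749 / 2240945683737600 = -1068.91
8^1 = 8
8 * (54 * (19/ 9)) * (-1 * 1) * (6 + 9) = -13680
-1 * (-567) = 567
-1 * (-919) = 919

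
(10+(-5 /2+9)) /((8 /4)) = 8.25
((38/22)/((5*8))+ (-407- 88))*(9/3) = -653343/440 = -1484.87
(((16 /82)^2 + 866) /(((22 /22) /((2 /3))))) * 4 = 3882160 /1681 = 2309.43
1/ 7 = 0.14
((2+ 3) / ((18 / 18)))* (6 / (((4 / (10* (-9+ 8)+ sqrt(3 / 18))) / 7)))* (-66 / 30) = 1107.85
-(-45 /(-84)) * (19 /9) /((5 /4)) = -19 /21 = -0.90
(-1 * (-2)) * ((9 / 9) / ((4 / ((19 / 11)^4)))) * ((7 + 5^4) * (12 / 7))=494177232 / 102487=4821.85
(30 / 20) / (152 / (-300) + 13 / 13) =225 / 74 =3.04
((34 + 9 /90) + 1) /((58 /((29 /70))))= 351 /1400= 0.25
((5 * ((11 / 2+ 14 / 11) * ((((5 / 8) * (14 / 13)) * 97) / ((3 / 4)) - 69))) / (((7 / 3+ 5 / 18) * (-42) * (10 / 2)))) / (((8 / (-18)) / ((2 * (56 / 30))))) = 28608 / 3055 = 9.36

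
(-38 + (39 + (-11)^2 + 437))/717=0.78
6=6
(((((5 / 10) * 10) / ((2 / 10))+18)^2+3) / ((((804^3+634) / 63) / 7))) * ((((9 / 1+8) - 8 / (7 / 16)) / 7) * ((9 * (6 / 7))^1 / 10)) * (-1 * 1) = 2025162 / 9095084215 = 0.00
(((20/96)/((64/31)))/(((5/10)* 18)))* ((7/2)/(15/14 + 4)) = 7595/981504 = 0.01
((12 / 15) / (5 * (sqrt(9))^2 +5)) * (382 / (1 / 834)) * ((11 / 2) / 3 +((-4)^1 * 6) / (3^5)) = 29841076 / 3375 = 8841.80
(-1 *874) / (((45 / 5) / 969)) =-282302 / 3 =-94100.67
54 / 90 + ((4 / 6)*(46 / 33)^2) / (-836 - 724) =76342 / 127413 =0.60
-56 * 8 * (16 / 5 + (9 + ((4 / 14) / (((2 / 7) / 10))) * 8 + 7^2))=-316288 / 5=-63257.60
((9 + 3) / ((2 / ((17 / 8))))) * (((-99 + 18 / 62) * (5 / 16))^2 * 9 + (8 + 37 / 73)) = 490715325171 / 4489792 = 109295.78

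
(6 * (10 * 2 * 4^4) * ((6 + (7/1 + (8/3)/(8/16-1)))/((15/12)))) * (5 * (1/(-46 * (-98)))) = 10240/49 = 208.98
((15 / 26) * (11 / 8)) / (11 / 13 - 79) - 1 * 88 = -1430693 / 16256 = -88.01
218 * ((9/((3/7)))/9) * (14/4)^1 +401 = 6544/3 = 2181.33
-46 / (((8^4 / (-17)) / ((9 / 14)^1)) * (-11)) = -3519 / 315392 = -0.01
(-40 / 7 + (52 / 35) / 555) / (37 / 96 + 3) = -3550336 / 2104375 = -1.69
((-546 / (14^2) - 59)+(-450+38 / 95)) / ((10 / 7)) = -35797 / 100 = -357.97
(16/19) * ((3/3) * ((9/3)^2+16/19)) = 2992/361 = 8.29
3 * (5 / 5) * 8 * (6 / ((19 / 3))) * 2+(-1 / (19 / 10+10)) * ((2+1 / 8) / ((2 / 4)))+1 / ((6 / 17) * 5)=91138 / 1995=45.68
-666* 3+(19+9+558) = -1412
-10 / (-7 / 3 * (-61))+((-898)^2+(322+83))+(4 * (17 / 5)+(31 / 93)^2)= 15503097044 / 19215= 806822.64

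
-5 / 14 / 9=-5 / 126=-0.04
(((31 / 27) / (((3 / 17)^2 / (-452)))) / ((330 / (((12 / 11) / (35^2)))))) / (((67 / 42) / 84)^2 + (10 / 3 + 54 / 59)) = -0.01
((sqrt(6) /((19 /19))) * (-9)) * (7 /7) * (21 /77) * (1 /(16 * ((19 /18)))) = -0.36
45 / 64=0.70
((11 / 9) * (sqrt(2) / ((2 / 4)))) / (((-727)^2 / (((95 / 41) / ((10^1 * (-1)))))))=-0.00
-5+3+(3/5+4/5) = -3/5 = -0.60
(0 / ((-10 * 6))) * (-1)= 0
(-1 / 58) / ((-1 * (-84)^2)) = 1 / 409248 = 0.00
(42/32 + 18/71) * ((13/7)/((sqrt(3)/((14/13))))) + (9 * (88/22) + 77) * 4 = 593 * sqrt(3)/568 + 452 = 453.81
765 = 765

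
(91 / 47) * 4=364 / 47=7.74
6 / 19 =0.32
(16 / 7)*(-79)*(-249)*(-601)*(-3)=567469008 / 7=81067001.14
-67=-67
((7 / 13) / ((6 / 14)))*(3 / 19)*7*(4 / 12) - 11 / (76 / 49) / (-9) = 1.25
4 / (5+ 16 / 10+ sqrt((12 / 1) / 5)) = 220 / 343 - 40*sqrt(15) / 1029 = 0.49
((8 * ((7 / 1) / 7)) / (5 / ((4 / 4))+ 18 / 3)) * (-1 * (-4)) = 32 / 11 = 2.91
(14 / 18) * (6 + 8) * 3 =98 / 3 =32.67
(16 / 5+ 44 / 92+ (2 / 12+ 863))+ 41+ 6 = 630553 / 690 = 913.84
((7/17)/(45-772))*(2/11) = -14/135949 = -0.00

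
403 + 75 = 478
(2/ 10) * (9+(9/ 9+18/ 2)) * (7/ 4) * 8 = 266/ 5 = 53.20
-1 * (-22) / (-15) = -22 / 15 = -1.47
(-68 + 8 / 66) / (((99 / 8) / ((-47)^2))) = -39585280 / 3267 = -12116.71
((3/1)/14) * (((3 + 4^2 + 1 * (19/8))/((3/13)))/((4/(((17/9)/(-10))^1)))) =-4199/4480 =-0.94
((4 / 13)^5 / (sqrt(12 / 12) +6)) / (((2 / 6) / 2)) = 6144 / 2599051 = 0.00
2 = 2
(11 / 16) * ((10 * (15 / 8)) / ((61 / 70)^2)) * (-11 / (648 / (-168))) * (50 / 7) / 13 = 92640625 / 3482856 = 26.60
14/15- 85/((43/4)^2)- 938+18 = -25510714/27735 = -919.80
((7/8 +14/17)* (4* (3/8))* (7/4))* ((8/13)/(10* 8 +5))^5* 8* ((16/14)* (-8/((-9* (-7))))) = -2883584/28006595020990625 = -0.00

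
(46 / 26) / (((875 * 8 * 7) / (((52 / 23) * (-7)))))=-1 / 1750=-0.00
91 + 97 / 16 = 1553 / 16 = 97.06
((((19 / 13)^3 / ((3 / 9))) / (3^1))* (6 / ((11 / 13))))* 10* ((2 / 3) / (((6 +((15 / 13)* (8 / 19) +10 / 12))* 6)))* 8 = 41702720 / 1551121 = 26.89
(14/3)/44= 7/66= 0.11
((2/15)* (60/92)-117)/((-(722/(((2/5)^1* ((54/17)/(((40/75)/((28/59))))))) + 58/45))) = 7623315/41723587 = 0.18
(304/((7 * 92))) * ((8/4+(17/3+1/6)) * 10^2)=178600/483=369.77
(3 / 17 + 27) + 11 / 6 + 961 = 100981 / 102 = 990.01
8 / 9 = 0.89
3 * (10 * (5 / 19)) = 150 / 19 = 7.89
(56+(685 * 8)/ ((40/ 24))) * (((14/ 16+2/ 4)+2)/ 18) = 627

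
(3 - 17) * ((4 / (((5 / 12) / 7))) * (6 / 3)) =-9408 / 5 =-1881.60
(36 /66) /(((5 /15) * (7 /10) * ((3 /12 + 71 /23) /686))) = 1622880 /3377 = 480.57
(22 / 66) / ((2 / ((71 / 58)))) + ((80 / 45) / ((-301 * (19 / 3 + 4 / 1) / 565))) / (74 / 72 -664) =546540083 / 2672435724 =0.20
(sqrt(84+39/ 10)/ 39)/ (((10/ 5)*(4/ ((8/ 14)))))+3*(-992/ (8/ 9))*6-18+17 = -20089+sqrt(8790)/ 5460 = -20088.98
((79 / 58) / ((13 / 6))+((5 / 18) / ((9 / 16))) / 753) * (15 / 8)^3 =1808802625 / 436041216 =4.15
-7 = -7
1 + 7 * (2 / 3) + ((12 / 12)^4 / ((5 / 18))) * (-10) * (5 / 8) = -101 / 6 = -16.83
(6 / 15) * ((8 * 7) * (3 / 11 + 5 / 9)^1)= 9184 / 495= 18.55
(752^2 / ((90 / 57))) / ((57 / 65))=3675776 / 9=408419.56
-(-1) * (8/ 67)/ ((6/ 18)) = 24/ 67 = 0.36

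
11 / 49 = 0.22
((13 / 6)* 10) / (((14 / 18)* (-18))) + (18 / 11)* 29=21209 / 462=45.91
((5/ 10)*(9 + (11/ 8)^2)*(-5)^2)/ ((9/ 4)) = 17425/ 288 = 60.50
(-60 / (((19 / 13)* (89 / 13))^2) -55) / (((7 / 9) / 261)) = -373456035135 / 20016367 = -18657.53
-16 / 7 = -2.29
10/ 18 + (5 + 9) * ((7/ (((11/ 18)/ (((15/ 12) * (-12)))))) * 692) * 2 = -329585705/ 99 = -3329148.54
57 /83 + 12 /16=477 /332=1.44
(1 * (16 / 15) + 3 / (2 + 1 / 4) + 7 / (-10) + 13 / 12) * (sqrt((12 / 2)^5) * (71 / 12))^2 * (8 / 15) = 10102164 / 25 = 404086.56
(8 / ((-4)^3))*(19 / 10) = -19 / 80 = -0.24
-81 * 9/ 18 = -81/ 2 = -40.50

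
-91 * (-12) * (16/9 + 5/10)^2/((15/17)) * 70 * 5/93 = 182035490/7533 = 24165.07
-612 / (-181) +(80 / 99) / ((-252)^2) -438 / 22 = -1175470042 / 71120511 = -16.53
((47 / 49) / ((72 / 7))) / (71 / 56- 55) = -47 / 27081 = -0.00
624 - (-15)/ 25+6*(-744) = -19197/ 5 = -3839.40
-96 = -96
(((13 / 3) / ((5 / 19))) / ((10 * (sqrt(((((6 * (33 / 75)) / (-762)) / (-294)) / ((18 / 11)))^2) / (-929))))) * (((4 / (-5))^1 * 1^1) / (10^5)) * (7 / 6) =29986913229 / 15125000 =1982.61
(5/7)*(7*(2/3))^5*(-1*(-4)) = 1536640/243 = 6323.62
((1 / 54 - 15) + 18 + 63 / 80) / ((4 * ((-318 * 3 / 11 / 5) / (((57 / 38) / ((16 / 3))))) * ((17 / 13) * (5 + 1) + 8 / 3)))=-1175603 / 801054720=-0.00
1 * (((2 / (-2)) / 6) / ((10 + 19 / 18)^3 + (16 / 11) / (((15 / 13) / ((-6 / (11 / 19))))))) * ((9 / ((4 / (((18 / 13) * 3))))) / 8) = -35724645 / 245526645884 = -0.00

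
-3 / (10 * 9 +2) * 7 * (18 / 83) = -189 / 3818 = -0.05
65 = 65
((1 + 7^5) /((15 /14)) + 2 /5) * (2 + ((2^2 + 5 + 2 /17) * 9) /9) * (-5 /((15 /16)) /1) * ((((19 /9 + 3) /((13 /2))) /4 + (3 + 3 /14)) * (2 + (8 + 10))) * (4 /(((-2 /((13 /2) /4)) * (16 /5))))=3286804165 /51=64447140.49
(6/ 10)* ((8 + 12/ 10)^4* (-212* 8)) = -22781296128/ 3125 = -7290014.76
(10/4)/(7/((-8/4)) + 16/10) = -25/19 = -1.32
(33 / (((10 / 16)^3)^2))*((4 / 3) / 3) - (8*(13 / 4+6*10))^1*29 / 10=-1221.33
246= 246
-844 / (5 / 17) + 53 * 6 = -2551.60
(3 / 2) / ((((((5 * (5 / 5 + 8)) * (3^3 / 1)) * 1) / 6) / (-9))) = -1 / 15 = -0.07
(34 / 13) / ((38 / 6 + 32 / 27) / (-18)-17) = -16524 / 110045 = -0.15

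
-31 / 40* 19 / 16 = -589 / 640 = -0.92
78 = 78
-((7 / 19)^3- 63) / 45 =431774 / 308655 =1.40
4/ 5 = 0.80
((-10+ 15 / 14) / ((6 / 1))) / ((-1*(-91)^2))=125 / 695604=0.00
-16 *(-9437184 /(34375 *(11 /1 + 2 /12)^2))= 5435817984 /154309375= 35.23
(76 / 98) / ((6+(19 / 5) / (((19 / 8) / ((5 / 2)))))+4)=19 / 343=0.06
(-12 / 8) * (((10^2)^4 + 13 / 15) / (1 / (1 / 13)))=-1500000013 / 130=-11538461.64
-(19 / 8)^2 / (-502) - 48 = -1541783 / 32128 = -47.99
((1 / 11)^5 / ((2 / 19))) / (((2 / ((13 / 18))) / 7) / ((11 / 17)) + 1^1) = 1729 / 47231866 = 0.00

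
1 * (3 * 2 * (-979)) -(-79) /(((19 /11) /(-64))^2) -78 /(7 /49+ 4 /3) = 1147436332 /11191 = 102532.06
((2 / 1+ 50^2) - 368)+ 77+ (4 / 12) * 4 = 6637 / 3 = 2212.33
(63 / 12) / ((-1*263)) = -21 / 1052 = -0.02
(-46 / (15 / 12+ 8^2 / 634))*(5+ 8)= -442.65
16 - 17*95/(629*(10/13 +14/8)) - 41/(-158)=11671423/765826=15.24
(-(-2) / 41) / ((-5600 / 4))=-1 / 28700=-0.00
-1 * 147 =-147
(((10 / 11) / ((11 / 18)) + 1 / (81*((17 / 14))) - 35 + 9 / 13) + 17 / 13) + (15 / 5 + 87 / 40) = -175462561 / 6664680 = -26.33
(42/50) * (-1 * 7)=-147/25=-5.88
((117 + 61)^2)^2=1003875856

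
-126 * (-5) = 630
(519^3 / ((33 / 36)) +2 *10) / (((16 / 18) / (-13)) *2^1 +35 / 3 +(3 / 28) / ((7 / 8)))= 9617569167024 / 734833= 13088101.88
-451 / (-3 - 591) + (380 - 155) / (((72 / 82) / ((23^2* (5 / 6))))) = 24400289 / 216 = 112964.30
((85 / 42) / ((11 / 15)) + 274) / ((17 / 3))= 127863 / 2618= 48.84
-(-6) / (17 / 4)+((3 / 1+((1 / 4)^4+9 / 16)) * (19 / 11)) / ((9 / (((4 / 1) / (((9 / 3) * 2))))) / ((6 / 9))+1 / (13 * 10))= 9832697 / 5730496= 1.72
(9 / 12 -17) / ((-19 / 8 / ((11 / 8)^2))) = 7865 / 608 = 12.94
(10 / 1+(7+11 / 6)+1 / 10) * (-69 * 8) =-52256 / 5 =-10451.20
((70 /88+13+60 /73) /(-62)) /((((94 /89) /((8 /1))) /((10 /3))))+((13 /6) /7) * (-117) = -2072030621 /49138782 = -42.17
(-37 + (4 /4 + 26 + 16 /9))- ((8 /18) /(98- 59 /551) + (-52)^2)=-438884398 /161817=-2712.23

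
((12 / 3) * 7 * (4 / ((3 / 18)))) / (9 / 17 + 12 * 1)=53.63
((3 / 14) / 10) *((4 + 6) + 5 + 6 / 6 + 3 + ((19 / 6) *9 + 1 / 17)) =693 / 680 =1.02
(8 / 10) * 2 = 8 / 5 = 1.60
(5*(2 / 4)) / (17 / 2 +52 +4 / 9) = 45 / 1097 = 0.04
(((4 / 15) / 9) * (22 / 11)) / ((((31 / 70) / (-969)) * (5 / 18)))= -72352 / 155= -466.79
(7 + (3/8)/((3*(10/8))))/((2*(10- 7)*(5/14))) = 497/150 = 3.31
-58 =-58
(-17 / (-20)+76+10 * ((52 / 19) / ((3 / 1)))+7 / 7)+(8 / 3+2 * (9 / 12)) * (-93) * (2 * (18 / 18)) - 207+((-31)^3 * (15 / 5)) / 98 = -100938829 / 55860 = -1807.00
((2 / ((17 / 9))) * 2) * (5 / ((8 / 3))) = 135 / 34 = 3.97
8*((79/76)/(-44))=-79/418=-0.19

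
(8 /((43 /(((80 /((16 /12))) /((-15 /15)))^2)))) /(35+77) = 1800 /301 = 5.98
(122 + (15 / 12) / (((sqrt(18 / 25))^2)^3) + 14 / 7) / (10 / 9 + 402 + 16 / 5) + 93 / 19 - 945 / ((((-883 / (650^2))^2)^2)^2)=-863983255268899742033725592069464184032593585063095677421 / 332770975166443879284952816605312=-2596329967890848984873743.00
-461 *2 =-922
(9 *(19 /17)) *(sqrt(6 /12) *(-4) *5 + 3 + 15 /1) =3078 /17-1710 *sqrt(2) /17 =38.81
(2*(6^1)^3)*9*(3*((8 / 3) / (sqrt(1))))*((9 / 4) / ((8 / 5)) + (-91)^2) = 257615964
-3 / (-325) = 3 / 325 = 0.01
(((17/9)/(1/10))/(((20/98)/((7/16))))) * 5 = 29155/144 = 202.47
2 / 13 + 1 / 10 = 33 / 130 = 0.25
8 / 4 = 2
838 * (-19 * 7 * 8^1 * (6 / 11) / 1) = -5349792 / 11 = -486344.73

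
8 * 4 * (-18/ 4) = -144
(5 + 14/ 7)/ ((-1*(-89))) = 7/ 89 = 0.08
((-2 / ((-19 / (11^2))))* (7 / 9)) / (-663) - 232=-26304230 / 113373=-232.01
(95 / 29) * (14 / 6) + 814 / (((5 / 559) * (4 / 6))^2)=99581790811 / 4350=22892365.70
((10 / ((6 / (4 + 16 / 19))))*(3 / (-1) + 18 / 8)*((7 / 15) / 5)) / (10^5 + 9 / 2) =-322 / 57002565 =-0.00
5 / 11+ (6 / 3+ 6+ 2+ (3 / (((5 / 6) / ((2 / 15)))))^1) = 3007 / 275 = 10.93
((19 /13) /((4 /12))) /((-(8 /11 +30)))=-627 /4394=-0.14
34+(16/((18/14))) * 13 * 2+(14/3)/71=228520/639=357.62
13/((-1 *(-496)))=13/496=0.03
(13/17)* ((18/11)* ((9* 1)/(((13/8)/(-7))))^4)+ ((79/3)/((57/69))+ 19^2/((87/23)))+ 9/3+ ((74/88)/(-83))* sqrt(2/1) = 639979803515725/226372289 - 37* sqrt(2)/3652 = 2827111.94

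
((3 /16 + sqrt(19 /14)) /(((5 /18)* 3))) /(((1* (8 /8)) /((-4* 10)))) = -64.92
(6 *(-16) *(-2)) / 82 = 96 / 41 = 2.34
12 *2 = 24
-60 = -60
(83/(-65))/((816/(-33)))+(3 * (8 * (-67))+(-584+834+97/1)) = -22293567/17680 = -1260.95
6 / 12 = 0.50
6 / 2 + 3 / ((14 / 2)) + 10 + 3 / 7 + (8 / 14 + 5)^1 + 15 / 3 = 171 / 7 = 24.43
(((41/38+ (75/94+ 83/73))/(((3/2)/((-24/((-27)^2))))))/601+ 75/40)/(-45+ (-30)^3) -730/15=-100245354754263353/2059833122397720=-48.67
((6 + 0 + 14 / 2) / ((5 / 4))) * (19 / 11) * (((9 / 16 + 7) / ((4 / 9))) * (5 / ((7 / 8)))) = 24453 / 14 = 1746.64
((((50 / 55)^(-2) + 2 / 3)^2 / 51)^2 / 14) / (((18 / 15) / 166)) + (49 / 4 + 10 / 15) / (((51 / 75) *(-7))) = -471889794202237 / 176972040000000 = -2.67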